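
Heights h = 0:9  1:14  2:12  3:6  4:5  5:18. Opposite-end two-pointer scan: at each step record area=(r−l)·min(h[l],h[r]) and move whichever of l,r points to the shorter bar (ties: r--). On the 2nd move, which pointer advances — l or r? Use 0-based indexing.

[0,5] min(9,18)*5=45 best=45 * → l++
[1,5] min(14,18)*4=56 best=56 * → l++

l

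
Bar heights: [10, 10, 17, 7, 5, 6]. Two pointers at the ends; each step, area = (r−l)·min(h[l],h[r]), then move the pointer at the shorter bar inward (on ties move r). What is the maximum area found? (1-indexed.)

l=1 r=6: min(10,6)*5=30 best=30 *, r--
l=1 r=5: min(10,5)*4=20 best=30, r--
l=1 r=4: min(10,7)*3=21 best=30, r--
l=1 r=3: min(10,17)*2=20 best=30, l++
l=2 r=3: min(10,17)*1=10 best=30, l++

max area = 30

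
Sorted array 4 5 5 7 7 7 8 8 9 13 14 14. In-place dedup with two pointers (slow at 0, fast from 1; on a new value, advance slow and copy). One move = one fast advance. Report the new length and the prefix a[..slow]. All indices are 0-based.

length 7; prefix = [4, 5, 7, 8, 9, 13, 14]

(s=0,f=1) a[fast]=5≠a[slow]=4 write a[1]=5 → slow++,fast++
(s=1,f=2) a[fast]=5=a[slow] dup → fast++
(s=1,f=3) a[fast]=7≠a[slow]=5 write a[2]=7 → slow++,fast++
(s=2,f=4) a[fast]=7=a[slow] dup → fast++
(s=2,f=5) a[fast]=7=a[slow] dup → fast++
(s=2,f=6) a[fast]=8≠a[slow]=7 write a[3]=8 → slow++,fast++
(s=3,f=7) a[fast]=8=a[slow] dup → fast++
(s=3,f=8) a[fast]=9≠a[slow]=8 write a[4]=9 → slow++,fast++
(s=4,f=9) a[fast]=13≠a[slow]=9 write a[5]=13 → slow++,fast++
(s=5,f=10) a[fast]=14≠a[slow]=13 write a[6]=14 → slow++,fast++
(s=6,f=11) a[fast]=14=a[slow] dup → fast++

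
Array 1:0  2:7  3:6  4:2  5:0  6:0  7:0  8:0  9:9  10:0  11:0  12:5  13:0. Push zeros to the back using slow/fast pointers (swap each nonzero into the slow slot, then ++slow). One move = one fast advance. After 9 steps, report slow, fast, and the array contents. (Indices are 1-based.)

slow=5, fast=10, a=[7, 6, 2, 9, 0, 0, 0, 0, 0, 0, 0, 5, 0]

slow=1 fast=1: a[fast]=0, fast++
slow=1 fast=2: a[fast]=7≠0 swap→a[1]=7, slow++,fast++
slow=2 fast=3: a[fast]=6≠0 swap→a[2]=6, slow++,fast++
slow=3 fast=4: a[fast]=2≠0 swap→a[3]=2, slow++,fast++
slow=4 fast=5: a[fast]=0, fast++
slow=4 fast=6: a[fast]=0, fast++
slow=4 fast=7: a[fast]=0, fast++
slow=4 fast=8: a[fast]=0, fast++
slow=4 fast=9: a[fast]=9≠0 swap→a[4]=9, slow++,fast++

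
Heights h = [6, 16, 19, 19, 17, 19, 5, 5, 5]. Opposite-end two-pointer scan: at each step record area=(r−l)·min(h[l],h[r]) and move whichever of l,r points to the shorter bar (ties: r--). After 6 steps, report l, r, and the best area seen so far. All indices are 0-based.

l=2, r=4, best area=64

[0,8] min(6,5)*8=40 best=40 * → r--
[0,7] min(6,5)*7=35 best=40 → r--
[0,6] min(6,5)*6=30 best=40 → r--
[0,5] min(6,19)*5=30 best=40 → l++
[1,5] min(16,19)*4=64 best=64 * → l++
[2,5] min(19,19)*3=57 best=64 → r--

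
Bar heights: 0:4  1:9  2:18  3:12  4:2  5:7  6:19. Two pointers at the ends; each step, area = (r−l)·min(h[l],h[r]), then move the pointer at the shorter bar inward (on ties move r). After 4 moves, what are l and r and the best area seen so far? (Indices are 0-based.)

l=4, r=6, best area=72

l=0 r=6: min(4,19)*6=24 best=24 *, l++
l=1 r=6: min(9,19)*5=45 best=45 *, l++
l=2 r=6: min(18,19)*4=72 best=72 *, l++
l=3 r=6: min(12,19)*3=36 best=72, l++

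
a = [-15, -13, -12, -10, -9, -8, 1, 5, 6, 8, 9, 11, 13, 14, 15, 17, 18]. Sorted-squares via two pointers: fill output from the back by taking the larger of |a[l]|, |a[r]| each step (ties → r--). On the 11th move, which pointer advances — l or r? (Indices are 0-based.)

r

l=0 r=16: |-15|<=|18| out[16]=324, r--
l=0 r=15: |-15|<=|17| out[15]=289, r--
l=0 r=14: |-15|<=|15| out[14]=225, r--
l=0 r=13: |-15|>|14| out[13]=225, l++
l=1 r=13: |-13|<=|14| out[12]=196, r--
l=1 r=12: |-13|<=|13| out[11]=169, r--
l=1 r=11: |-13|>|11| out[10]=169, l++
l=2 r=11: |-12|>|11| out[9]=144, l++
l=3 r=11: |-10|<=|11| out[8]=121, r--
l=3 r=10: |-10|>|9| out[7]=100, l++
l=4 r=10: |-9|<=|9| out[6]=81, r--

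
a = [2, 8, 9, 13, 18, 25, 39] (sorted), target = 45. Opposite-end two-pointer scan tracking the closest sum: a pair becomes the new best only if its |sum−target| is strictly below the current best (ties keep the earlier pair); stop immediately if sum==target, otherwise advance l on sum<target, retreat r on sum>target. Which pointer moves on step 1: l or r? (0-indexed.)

l

l=0 r=6: 2+39=41 d=4 *, l++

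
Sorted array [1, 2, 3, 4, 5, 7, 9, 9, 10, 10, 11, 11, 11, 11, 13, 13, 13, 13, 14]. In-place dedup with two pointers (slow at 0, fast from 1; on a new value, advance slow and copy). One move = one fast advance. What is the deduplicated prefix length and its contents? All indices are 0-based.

length 11; prefix = [1, 2, 3, 4, 5, 7, 9, 10, 11, 13, 14]

slow=0 fast=1: a[fast]=2≠a[slow]=1 write a[1]=2, slow++,fast++
slow=1 fast=2: a[fast]=3≠a[slow]=2 write a[2]=3, slow++,fast++
slow=2 fast=3: a[fast]=4≠a[slow]=3 write a[3]=4, slow++,fast++
slow=3 fast=4: a[fast]=5≠a[slow]=4 write a[4]=5, slow++,fast++
slow=4 fast=5: a[fast]=7≠a[slow]=5 write a[5]=7, slow++,fast++
slow=5 fast=6: a[fast]=9≠a[slow]=7 write a[6]=9, slow++,fast++
slow=6 fast=7: a[fast]=9=a[slow] dup, fast++
slow=6 fast=8: a[fast]=10≠a[slow]=9 write a[7]=10, slow++,fast++
slow=7 fast=9: a[fast]=10=a[slow] dup, fast++
slow=7 fast=10: a[fast]=11≠a[slow]=10 write a[8]=11, slow++,fast++
slow=8 fast=11: a[fast]=11=a[slow] dup, fast++
slow=8 fast=12: a[fast]=11=a[slow] dup, fast++
slow=8 fast=13: a[fast]=11=a[slow] dup, fast++
slow=8 fast=14: a[fast]=13≠a[slow]=11 write a[9]=13, slow++,fast++
slow=9 fast=15: a[fast]=13=a[slow] dup, fast++
slow=9 fast=16: a[fast]=13=a[slow] dup, fast++
slow=9 fast=17: a[fast]=13=a[slow] dup, fast++
slow=9 fast=18: a[fast]=14≠a[slow]=13 write a[10]=14, slow++,fast++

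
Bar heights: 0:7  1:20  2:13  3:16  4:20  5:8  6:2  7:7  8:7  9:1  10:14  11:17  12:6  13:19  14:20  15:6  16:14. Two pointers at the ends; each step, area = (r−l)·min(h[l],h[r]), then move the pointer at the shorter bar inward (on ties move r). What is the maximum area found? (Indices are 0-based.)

max area = 260

l=0 r=16: min(7,14)*16=112 best=112 *, l++
l=1 r=16: min(20,14)*15=210 best=210 *, r--
l=1 r=15: min(20,6)*14=84 best=210, r--
l=1 r=14: min(20,20)*13=260 best=260 *, r--
l=1 r=13: min(20,19)*12=228 best=260, r--
l=1 r=12: min(20,6)*11=66 best=260, r--
l=1 r=11: min(20,17)*10=170 best=260, r--
l=1 r=10: min(20,14)*9=126 best=260, r--
l=1 r=9: min(20,1)*8=8 best=260, r--
l=1 r=8: min(20,7)*7=49 best=260, r--
l=1 r=7: min(20,7)*6=42 best=260, r--
l=1 r=6: min(20,2)*5=10 best=260, r--
l=1 r=5: min(20,8)*4=32 best=260, r--
l=1 r=4: min(20,20)*3=60 best=260, r--
l=1 r=3: min(20,16)*2=32 best=260, r--
l=1 r=2: min(20,13)*1=13 best=260, r--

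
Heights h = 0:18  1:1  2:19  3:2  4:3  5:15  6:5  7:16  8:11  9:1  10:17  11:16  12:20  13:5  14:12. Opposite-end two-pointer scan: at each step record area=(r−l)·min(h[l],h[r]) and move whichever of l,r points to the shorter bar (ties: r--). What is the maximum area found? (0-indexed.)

max area = 216

[0,14] min(18,12)*14=168 best=168 * → r--
[0,13] min(18,5)*13=65 best=168 → r--
[0,12] min(18,20)*12=216 best=216 * → l++
[1,12] min(1,20)*11=11 best=216 → l++
[2,12] min(19,20)*10=190 best=216 → l++
[3,12] min(2,20)*9=18 best=216 → l++
[4,12] min(3,20)*8=24 best=216 → l++
[5,12] min(15,20)*7=105 best=216 → l++
[6,12] min(5,20)*6=30 best=216 → l++
[7,12] min(16,20)*5=80 best=216 → l++
[8,12] min(11,20)*4=44 best=216 → l++
[9,12] min(1,20)*3=3 best=216 → l++
[10,12] min(17,20)*2=34 best=216 → l++
[11,12] min(16,20)*1=16 best=216 → l++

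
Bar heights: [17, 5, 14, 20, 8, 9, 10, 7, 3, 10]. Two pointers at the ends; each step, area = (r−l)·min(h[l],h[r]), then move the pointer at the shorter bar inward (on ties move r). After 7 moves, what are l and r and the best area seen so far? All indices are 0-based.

l=0 r=9: min(17,10)*9=90 best=90 *, r--
l=0 r=8: min(17,3)*8=24 best=90, r--
l=0 r=7: min(17,7)*7=49 best=90, r--
l=0 r=6: min(17,10)*6=60 best=90, r--
l=0 r=5: min(17,9)*5=45 best=90, r--
l=0 r=4: min(17,8)*4=32 best=90, r--
l=0 r=3: min(17,20)*3=51 best=90, l++

l=1, r=3, best area=90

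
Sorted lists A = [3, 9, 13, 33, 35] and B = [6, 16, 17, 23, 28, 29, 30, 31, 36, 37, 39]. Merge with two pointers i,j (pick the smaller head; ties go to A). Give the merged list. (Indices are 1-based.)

[i=1,j=1] A[i]=3<=B[j]=6 take 3 → i++
[i=2,j=1] A[i]=9>B[j]=6 take 6 → j++
[i=2,j=2] A[i]=9<=B[j]=16 take 9 → i++
[i=3,j=2] A[i]=13<=B[j]=16 take 13 → i++
[i=4,j=2] A[i]=33>B[j]=16 take 16 → j++
[i=4,j=3] A[i]=33>B[j]=17 take 17 → j++
[i=4,j=4] A[i]=33>B[j]=23 take 23 → j++
[i=4,j=5] A[i]=33>B[j]=28 take 28 → j++
[i=4,j=6] A[i]=33>B[j]=29 take 29 → j++
[i=4,j=7] A[i]=33>B[j]=30 take 30 → j++
[i=4,j=8] A[i]=33>B[j]=31 take 31 → j++
[i=4,j=9] A[i]=33<=B[j]=36 take 33 → i++
[i=5,j=9] A[i]=35<=B[j]=36 take 35 → i++
[i=6,j=9] A done, take B[j]=36 → j++
[i=6,j=10] A done, take B[j]=37 → j++
[i=6,j=11] A done, take B[j]=39 → j++

[3, 6, 9, 13, 16, 17, 23, 28, 29, 30, 31, 33, 35, 36, 37, 39]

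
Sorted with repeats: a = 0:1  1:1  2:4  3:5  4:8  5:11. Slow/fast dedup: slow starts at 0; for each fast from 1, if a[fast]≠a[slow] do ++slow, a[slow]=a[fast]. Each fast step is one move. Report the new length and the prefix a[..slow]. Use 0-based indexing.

length 5; prefix = [1, 4, 5, 8, 11]

slow=0 fast=1: a[fast]=1=a[slow] dup, fast++
slow=0 fast=2: a[fast]=4≠a[slow]=1 write a[1]=4, slow++,fast++
slow=1 fast=3: a[fast]=5≠a[slow]=4 write a[2]=5, slow++,fast++
slow=2 fast=4: a[fast]=8≠a[slow]=5 write a[3]=8, slow++,fast++
slow=3 fast=5: a[fast]=11≠a[slow]=8 write a[4]=11, slow++,fast++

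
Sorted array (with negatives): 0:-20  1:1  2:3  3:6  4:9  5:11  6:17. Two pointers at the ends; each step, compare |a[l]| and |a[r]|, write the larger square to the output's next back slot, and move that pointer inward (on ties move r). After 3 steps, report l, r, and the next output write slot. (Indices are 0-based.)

l=1, r=4, next write slot=3

l=0 r=6: |-20|>|17| out[6]=400, l++
l=1 r=6: |1|<=|17| out[5]=289, r--
l=1 r=5: |1|<=|11| out[4]=121, r--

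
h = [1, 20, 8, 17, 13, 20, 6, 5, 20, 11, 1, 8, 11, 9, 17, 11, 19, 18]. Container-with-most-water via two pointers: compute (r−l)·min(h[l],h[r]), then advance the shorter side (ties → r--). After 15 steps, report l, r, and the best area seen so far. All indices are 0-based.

[0,17] min(1,18)*17=17 best=17 * → l++
[1,17] min(20,18)*16=288 best=288 * → r--
[1,16] min(20,19)*15=285 best=288 → r--
[1,15] min(20,11)*14=154 best=288 → r--
[1,14] min(20,17)*13=221 best=288 → r--
[1,13] min(20,9)*12=108 best=288 → r--
[1,12] min(20,11)*11=121 best=288 → r--
[1,11] min(20,8)*10=80 best=288 → r--
[1,10] min(20,1)*9=9 best=288 → r--
[1,9] min(20,11)*8=88 best=288 → r--
[1,8] min(20,20)*7=140 best=288 → r--
[1,7] min(20,5)*6=30 best=288 → r--
[1,6] min(20,6)*5=30 best=288 → r--
[1,5] min(20,20)*4=80 best=288 → r--
[1,4] min(20,13)*3=39 best=288 → r--

l=1, r=3, best area=288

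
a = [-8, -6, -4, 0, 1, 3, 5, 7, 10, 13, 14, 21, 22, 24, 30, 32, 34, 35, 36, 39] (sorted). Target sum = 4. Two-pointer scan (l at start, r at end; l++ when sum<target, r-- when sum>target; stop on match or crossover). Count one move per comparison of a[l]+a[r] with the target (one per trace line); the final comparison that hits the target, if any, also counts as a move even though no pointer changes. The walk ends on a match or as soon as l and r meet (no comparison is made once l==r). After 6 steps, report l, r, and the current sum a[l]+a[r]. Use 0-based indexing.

[0,19] -8+39=31 >4 → r--
[0,18] -8+36=28 >4 → r--
[0,17] -8+35=27 >4 → r--
[0,16] -8+34=26 >4 → r--
[0,15] -8+32=24 >4 → r--
[0,14] -8+30=22 >4 → r--

l=0, r=13, sum=16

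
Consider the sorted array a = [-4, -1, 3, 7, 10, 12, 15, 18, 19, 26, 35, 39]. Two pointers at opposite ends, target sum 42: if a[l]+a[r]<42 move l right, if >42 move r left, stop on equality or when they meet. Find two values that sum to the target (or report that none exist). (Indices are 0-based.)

(3, 39)

[0,11] -4+39=35 <42 → l++
[1,11] -1+39=38 <42 → l++
[2,11] 3+39=42 → found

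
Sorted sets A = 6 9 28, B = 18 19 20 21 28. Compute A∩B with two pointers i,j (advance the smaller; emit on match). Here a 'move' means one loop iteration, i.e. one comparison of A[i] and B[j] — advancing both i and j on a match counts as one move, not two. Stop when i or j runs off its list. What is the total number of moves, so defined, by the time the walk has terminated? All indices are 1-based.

7 moves

[i=1,j=1] 6<18 → i++
[i=2,j=1] 9<18 → i++
[i=3,j=1] 28>18 → j++
[i=3,j=2] 28>19 → j++
[i=3,j=3] 28>20 → j++
[i=3,j=4] 28>21 → j++
[i=3,j=5] 28==28 emit → i++,j++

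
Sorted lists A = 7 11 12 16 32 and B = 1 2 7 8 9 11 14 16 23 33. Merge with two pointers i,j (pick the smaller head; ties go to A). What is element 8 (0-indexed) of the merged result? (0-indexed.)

merged[8] = 12

i=0 j=0: A[i]=7>B[j]=1 take 1, j++
i=0 j=1: A[i]=7>B[j]=2 take 2, j++
i=0 j=2: A[i]=7<=B[j]=7 take 7, i++
i=1 j=2: A[i]=11>B[j]=7 take 7, j++
i=1 j=3: A[i]=11>B[j]=8 take 8, j++
i=1 j=4: A[i]=11>B[j]=9 take 9, j++
i=1 j=5: A[i]=11<=B[j]=11 take 11, i++
i=2 j=5: A[i]=12>B[j]=11 take 11, j++
i=2 j=6: A[i]=12<=B[j]=14 take 12, i++
i=3 j=6: A[i]=16>B[j]=14 take 14, j++
i=3 j=7: A[i]=16<=B[j]=16 take 16, i++
i=4 j=7: A[i]=32>B[j]=16 take 16, j++
i=4 j=8: A[i]=32>B[j]=23 take 23, j++
i=4 j=9: A[i]=32<=B[j]=33 take 32, i++
i=5 j=9: A done, take B[j]=33, j++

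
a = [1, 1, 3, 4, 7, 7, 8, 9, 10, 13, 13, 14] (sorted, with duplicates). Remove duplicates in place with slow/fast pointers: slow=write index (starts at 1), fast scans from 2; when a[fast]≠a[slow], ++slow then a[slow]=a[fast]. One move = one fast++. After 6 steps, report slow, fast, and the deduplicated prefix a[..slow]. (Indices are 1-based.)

slow=5, fast=8, prefix=[1, 3, 4, 7, 8]

(s=1,f=2) a[fast]=1=a[slow] dup → fast++
(s=1,f=3) a[fast]=3≠a[slow]=1 write a[2]=3 → slow++,fast++
(s=2,f=4) a[fast]=4≠a[slow]=3 write a[3]=4 → slow++,fast++
(s=3,f=5) a[fast]=7≠a[slow]=4 write a[4]=7 → slow++,fast++
(s=4,f=6) a[fast]=7=a[slow] dup → fast++
(s=4,f=7) a[fast]=8≠a[slow]=7 write a[5]=8 → slow++,fast++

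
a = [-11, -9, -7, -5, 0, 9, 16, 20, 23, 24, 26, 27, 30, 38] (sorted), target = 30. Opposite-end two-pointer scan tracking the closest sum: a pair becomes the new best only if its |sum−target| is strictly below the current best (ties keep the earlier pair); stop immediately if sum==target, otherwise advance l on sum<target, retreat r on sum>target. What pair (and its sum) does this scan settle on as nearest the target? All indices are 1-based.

pair (0, 30) with sum 30 (|Δ|=0)

l=1 r=14: -11+38=27 d=3 *, l++
l=2 r=14: -9+38=29 d=1 *, l++
l=3 r=14: -7+38=31 d=1, r--
l=3 r=13: -7+30=23 d=7, l++
l=4 r=13: -5+30=25 d=5, l++
l=5 r=13: 0+30=30 d=0 *, stop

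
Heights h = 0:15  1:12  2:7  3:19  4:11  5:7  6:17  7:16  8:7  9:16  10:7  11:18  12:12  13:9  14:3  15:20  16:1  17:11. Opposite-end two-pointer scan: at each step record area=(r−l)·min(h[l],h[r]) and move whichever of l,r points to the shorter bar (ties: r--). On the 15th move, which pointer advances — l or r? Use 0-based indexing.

[0,17] min(15,11)*17=187 best=187 * → r--
[0,16] min(15,1)*16=16 best=187 → r--
[0,15] min(15,20)*15=225 best=225 * → l++
[1,15] min(12,20)*14=168 best=225 → l++
[2,15] min(7,20)*13=91 best=225 → l++
[3,15] min(19,20)*12=228 best=228 * → l++
[4,15] min(11,20)*11=121 best=228 → l++
[5,15] min(7,20)*10=70 best=228 → l++
[6,15] min(17,20)*9=153 best=228 → l++
[7,15] min(16,20)*8=128 best=228 → l++
[8,15] min(7,20)*7=49 best=228 → l++
[9,15] min(16,20)*6=96 best=228 → l++
[10,15] min(7,20)*5=35 best=228 → l++
[11,15] min(18,20)*4=72 best=228 → l++
[12,15] min(12,20)*3=36 best=228 → l++

l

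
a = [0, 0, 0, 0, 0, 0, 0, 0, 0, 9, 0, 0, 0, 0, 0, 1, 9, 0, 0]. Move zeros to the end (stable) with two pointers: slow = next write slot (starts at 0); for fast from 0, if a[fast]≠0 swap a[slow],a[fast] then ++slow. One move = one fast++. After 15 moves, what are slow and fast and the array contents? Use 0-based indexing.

(s=0,f=0) a[fast]=0 → fast++
(s=0,f=1) a[fast]=0 → fast++
(s=0,f=2) a[fast]=0 → fast++
(s=0,f=3) a[fast]=0 → fast++
(s=0,f=4) a[fast]=0 → fast++
(s=0,f=5) a[fast]=0 → fast++
(s=0,f=6) a[fast]=0 → fast++
(s=0,f=7) a[fast]=0 → fast++
(s=0,f=8) a[fast]=0 → fast++
(s=0,f=9) a[fast]=9≠0 swap→a[0]=9 → slow++,fast++
(s=1,f=10) a[fast]=0 → fast++
(s=1,f=11) a[fast]=0 → fast++
(s=1,f=12) a[fast]=0 → fast++
(s=1,f=13) a[fast]=0 → fast++
(s=1,f=14) a[fast]=0 → fast++

slow=1, fast=15, a=[9, 0, 0, 0, 0, 0, 0, 0, 0, 0, 0, 0, 0, 0, 0, 1, 9, 0, 0]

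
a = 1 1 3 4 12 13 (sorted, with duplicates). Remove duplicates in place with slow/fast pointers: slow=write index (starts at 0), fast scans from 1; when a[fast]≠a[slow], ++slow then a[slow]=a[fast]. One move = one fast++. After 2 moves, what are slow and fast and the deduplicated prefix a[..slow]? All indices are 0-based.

slow=1, fast=3, prefix=[1, 3]

(s=0,f=1) a[fast]=1=a[slow] dup → fast++
(s=0,f=2) a[fast]=3≠a[slow]=1 write a[1]=3 → slow++,fast++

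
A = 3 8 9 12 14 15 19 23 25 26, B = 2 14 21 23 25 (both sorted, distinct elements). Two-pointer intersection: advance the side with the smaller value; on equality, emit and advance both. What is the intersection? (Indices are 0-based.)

[i=0,j=0] 3>2 → j++
[i=0,j=1] 3<14 → i++
[i=1,j=1] 8<14 → i++
[i=2,j=1] 9<14 → i++
[i=3,j=1] 12<14 → i++
[i=4,j=1] 14==14 emit → i++,j++
[i=5,j=2] 15<21 → i++
[i=6,j=2] 19<21 → i++
[i=7,j=2] 23>21 → j++
[i=7,j=3] 23==23 emit → i++,j++
[i=8,j=4] 25==25 emit → i++,j++

intersection = [14, 23, 25]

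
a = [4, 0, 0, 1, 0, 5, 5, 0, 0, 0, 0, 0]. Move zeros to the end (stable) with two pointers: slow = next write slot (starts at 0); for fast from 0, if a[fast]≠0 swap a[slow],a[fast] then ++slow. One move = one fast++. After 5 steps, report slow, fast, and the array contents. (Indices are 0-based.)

slow=2, fast=5, a=[4, 1, 0, 0, 0, 5, 5, 0, 0, 0, 0, 0]

slow=0 fast=0: a[fast]=4≠0 swap→a[0]=4, slow++,fast++
slow=1 fast=1: a[fast]=0, fast++
slow=1 fast=2: a[fast]=0, fast++
slow=1 fast=3: a[fast]=1≠0 swap→a[1]=1, slow++,fast++
slow=2 fast=4: a[fast]=0, fast++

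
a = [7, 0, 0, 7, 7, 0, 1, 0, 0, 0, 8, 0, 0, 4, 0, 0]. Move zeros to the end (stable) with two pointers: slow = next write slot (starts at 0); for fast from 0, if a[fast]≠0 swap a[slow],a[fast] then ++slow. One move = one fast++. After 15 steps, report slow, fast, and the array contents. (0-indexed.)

slow=6, fast=15, a=[7, 7, 7, 1, 8, 4, 0, 0, 0, 0, 0, 0, 0, 0, 0, 0]

slow=0 fast=0: a[fast]=7≠0 swap→a[0]=7, slow++,fast++
slow=1 fast=1: a[fast]=0, fast++
slow=1 fast=2: a[fast]=0, fast++
slow=1 fast=3: a[fast]=7≠0 swap→a[1]=7, slow++,fast++
slow=2 fast=4: a[fast]=7≠0 swap→a[2]=7, slow++,fast++
slow=3 fast=5: a[fast]=0, fast++
slow=3 fast=6: a[fast]=1≠0 swap→a[3]=1, slow++,fast++
slow=4 fast=7: a[fast]=0, fast++
slow=4 fast=8: a[fast]=0, fast++
slow=4 fast=9: a[fast]=0, fast++
slow=4 fast=10: a[fast]=8≠0 swap→a[4]=8, slow++,fast++
slow=5 fast=11: a[fast]=0, fast++
slow=5 fast=12: a[fast]=0, fast++
slow=5 fast=13: a[fast]=4≠0 swap→a[5]=4, slow++,fast++
slow=6 fast=14: a[fast]=0, fast++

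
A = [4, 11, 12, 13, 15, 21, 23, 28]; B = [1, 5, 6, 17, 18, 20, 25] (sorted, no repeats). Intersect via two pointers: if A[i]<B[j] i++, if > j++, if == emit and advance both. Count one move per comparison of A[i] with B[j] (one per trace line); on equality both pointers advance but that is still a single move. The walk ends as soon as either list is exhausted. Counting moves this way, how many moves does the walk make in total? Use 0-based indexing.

i=0 j=0: 4>1, j++
i=0 j=1: 4<5, i++
i=1 j=1: 11>5, j++
i=1 j=2: 11>6, j++
i=1 j=3: 11<17, i++
i=2 j=3: 12<17, i++
i=3 j=3: 13<17, i++
i=4 j=3: 15<17, i++
i=5 j=3: 21>17, j++
i=5 j=4: 21>18, j++
i=5 j=5: 21>20, j++
i=5 j=6: 21<25, i++
i=6 j=6: 23<25, i++
i=7 j=6: 28>25, j++

14 moves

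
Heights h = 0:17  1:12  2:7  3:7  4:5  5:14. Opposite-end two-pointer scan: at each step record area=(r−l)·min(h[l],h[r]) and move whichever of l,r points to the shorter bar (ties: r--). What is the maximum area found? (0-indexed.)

max area = 70

[0,5] min(17,14)*5=70 best=70 * → r--
[0,4] min(17,5)*4=20 best=70 → r--
[0,3] min(17,7)*3=21 best=70 → r--
[0,2] min(17,7)*2=14 best=70 → r--
[0,1] min(17,12)*1=12 best=70 → r--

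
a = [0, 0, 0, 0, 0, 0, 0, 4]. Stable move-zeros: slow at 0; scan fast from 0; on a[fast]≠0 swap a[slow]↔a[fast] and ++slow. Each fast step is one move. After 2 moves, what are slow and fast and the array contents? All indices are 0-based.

slow=0 fast=0: a[fast]=0, fast++
slow=0 fast=1: a[fast]=0, fast++

slow=0, fast=2, a=[0, 0, 0, 0, 0, 0, 0, 4]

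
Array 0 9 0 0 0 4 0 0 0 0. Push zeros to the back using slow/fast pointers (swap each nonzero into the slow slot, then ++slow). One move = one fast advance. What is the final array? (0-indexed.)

[9, 4, 0, 0, 0, 0, 0, 0, 0, 0]

(s=0,f=0) a[fast]=0 → fast++
(s=0,f=1) a[fast]=9≠0 swap→a[0]=9 → slow++,fast++
(s=1,f=2) a[fast]=0 → fast++
(s=1,f=3) a[fast]=0 → fast++
(s=1,f=4) a[fast]=0 → fast++
(s=1,f=5) a[fast]=4≠0 swap→a[1]=4 → slow++,fast++
(s=2,f=6) a[fast]=0 → fast++
(s=2,f=7) a[fast]=0 → fast++
(s=2,f=8) a[fast]=0 → fast++
(s=2,f=9) a[fast]=0 → fast++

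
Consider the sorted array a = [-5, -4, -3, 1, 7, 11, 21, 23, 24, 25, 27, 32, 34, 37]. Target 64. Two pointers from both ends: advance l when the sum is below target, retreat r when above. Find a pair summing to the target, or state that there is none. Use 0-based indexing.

l=0 r=13: -5+37=32 <64, l++
l=1 r=13: -4+37=33 <64, l++
l=2 r=13: -3+37=34 <64, l++
l=3 r=13: 1+37=38 <64, l++
l=4 r=13: 7+37=44 <64, l++
l=5 r=13: 11+37=48 <64, l++
l=6 r=13: 21+37=58 <64, l++
l=7 r=13: 23+37=60 <64, l++
l=8 r=13: 24+37=61 <64, l++
l=9 r=13: 25+37=62 <64, l++
l=10 r=13: 27+37=64, found

(27, 37)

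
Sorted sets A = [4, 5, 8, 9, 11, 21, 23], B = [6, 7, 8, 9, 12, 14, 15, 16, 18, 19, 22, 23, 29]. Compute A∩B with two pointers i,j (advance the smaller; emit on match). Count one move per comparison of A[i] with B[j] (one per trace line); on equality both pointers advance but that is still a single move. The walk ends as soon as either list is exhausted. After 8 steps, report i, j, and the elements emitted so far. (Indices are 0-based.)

i=0 j=0: 4<6, i++
i=1 j=0: 5<6, i++
i=2 j=0: 8>6, j++
i=2 j=1: 8>7, j++
i=2 j=2: 8==8 emit, i++,j++
i=3 j=3: 9==9 emit, i++,j++
i=4 j=4: 11<12, i++
i=5 j=4: 21>12, j++

i=5, j=5, emitted=[8, 9]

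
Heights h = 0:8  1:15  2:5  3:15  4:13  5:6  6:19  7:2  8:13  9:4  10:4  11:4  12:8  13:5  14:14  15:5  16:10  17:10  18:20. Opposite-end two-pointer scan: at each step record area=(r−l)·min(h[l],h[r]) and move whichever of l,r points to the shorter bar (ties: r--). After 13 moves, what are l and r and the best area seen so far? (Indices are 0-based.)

l=13, r=18, best area=255

l=0 r=18: min(8,20)*18=144 best=144 *, l++
l=1 r=18: min(15,20)*17=255 best=255 *, l++
l=2 r=18: min(5,20)*16=80 best=255, l++
l=3 r=18: min(15,20)*15=225 best=255, l++
l=4 r=18: min(13,20)*14=182 best=255, l++
l=5 r=18: min(6,20)*13=78 best=255, l++
l=6 r=18: min(19,20)*12=228 best=255, l++
l=7 r=18: min(2,20)*11=22 best=255, l++
l=8 r=18: min(13,20)*10=130 best=255, l++
l=9 r=18: min(4,20)*9=36 best=255, l++
l=10 r=18: min(4,20)*8=32 best=255, l++
l=11 r=18: min(4,20)*7=28 best=255, l++
l=12 r=18: min(8,20)*6=48 best=255, l++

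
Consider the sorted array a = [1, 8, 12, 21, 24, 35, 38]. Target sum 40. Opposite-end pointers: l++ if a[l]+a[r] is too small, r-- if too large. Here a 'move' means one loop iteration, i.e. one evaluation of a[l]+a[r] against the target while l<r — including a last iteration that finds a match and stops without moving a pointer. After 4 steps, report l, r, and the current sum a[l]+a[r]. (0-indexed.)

l=2, r=4, sum=36

[0,6] 1+38=39 <40 → l++
[1,6] 8+38=46 >40 → r--
[1,5] 8+35=43 >40 → r--
[1,4] 8+24=32 <40 → l++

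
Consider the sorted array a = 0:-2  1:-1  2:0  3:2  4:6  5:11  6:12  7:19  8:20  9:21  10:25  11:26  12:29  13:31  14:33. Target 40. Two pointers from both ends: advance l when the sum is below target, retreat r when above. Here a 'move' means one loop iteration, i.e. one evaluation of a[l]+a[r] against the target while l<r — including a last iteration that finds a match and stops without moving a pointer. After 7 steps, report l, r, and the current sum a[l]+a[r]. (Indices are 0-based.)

l=0 r=14: -2+33=31 <40, l++
l=1 r=14: -1+33=32 <40, l++
l=2 r=14: 0+33=33 <40, l++
l=3 r=14: 2+33=35 <40, l++
l=4 r=14: 6+33=39 <40, l++
l=5 r=14: 11+33=44 >40, r--
l=5 r=13: 11+31=42 >40, r--

l=5, r=12, sum=40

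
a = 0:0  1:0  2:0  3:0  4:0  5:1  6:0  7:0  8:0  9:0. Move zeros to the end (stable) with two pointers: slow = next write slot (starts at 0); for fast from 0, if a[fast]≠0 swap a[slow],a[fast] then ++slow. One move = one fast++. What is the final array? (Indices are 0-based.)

[1, 0, 0, 0, 0, 0, 0, 0, 0, 0]

slow=0 fast=0: a[fast]=0, fast++
slow=0 fast=1: a[fast]=0, fast++
slow=0 fast=2: a[fast]=0, fast++
slow=0 fast=3: a[fast]=0, fast++
slow=0 fast=4: a[fast]=0, fast++
slow=0 fast=5: a[fast]=1≠0 swap→a[0]=1, slow++,fast++
slow=1 fast=6: a[fast]=0, fast++
slow=1 fast=7: a[fast]=0, fast++
slow=1 fast=8: a[fast]=0, fast++
slow=1 fast=9: a[fast]=0, fast++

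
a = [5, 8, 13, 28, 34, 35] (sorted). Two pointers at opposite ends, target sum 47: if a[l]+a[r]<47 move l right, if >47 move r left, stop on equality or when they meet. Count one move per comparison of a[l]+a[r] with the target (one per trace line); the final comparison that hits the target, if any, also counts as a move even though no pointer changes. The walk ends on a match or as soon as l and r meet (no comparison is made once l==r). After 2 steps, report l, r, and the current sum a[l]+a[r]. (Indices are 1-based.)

[1,6] 5+35=40 <47 → l++
[2,6] 8+35=43 <47 → l++

l=3, r=6, sum=48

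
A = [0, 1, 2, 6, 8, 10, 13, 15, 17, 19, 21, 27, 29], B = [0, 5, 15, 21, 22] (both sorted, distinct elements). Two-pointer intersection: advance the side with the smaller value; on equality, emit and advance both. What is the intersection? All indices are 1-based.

i=1 j=1: 0==0 emit, i++,j++
i=2 j=2: 1<5, i++
i=3 j=2: 2<5, i++
i=4 j=2: 6>5, j++
i=4 j=3: 6<15, i++
i=5 j=3: 8<15, i++
i=6 j=3: 10<15, i++
i=7 j=3: 13<15, i++
i=8 j=3: 15==15 emit, i++,j++
i=9 j=4: 17<21, i++
i=10 j=4: 19<21, i++
i=11 j=4: 21==21 emit, i++,j++
i=12 j=5: 27>22, j++

intersection = [0, 15, 21]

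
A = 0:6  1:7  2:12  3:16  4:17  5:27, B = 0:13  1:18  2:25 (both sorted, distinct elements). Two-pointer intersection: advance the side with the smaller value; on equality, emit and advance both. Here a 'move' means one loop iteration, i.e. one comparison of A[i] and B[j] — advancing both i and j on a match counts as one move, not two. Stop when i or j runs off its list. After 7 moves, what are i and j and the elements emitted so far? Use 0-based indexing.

i=5, j=2, emitted=[]

[i=0,j=0] 6<13 → i++
[i=1,j=0] 7<13 → i++
[i=2,j=0] 12<13 → i++
[i=3,j=0] 16>13 → j++
[i=3,j=1] 16<18 → i++
[i=4,j=1] 17<18 → i++
[i=5,j=1] 27>18 → j++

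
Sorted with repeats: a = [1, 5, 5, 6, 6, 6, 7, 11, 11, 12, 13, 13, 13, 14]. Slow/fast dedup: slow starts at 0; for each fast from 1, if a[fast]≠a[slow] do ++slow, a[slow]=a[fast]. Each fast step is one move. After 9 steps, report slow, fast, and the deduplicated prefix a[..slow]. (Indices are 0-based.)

slow=5, fast=10, prefix=[1, 5, 6, 7, 11, 12]

(s=0,f=1) a[fast]=5≠a[slow]=1 write a[1]=5 → slow++,fast++
(s=1,f=2) a[fast]=5=a[slow] dup → fast++
(s=1,f=3) a[fast]=6≠a[slow]=5 write a[2]=6 → slow++,fast++
(s=2,f=4) a[fast]=6=a[slow] dup → fast++
(s=2,f=5) a[fast]=6=a[slow] dup → fast++
(s=2,f=6) a[fast]=7≠a[slow]=6 write a[3]=7 → slow++,fast++
(s=3,f=7) a[fast]=11≠a[slow]=7 write a[4]=11 → slow++,fast++
(s=4,f=8) a[fast]=11=a[slow] dup → fast++
(s=4,f=9) a[fast]=12≠a[slow]=11 write a[5]=12 → slow++,fast++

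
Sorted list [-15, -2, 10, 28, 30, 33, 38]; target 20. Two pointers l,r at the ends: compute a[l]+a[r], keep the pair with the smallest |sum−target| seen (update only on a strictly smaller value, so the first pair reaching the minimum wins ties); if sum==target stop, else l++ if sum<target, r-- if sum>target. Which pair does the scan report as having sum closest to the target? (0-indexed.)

[0,6] -15+38=23 d=3 * → r--
[0,5] -15+33=18 d=2 * → l++
[1,5] -2+33=31 d=11 → r--
[1,4] -2+30=28 d=8 → r--
[1,3] -2+28=26 d=6 → r--
[1,2] -2+10=8 d=12 → l++

pair (-15, 33) with sum 18 (|Δ|=2)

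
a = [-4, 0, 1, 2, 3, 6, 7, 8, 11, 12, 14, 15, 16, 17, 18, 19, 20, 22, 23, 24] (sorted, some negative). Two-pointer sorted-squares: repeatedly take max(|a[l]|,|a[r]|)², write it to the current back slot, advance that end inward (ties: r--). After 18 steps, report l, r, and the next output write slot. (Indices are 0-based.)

l=1, r=2, next write slot=1

l=0 r=19: |-4|<=|24| out[19]=576, r--
l=0 r=18: |-4|<=|23| out[18]=529, r--
l=0 r=17: |-4|<=|22| out[17]=484, r--
l=0 r=16: |-4|<=|20| out[16]=400, r--
l=0 r=15: |-4|<=|19| out[15]=361, r--
l=0 r=14: |-4|<=|18| out[14]=324, r--
l=0 r=13: |-4|<=|17| out[13]=289, r--
l=0 r=12: |-4|<=|16| out[12]=256, r--
l=0 r=11: |-4|<=|15| out[11]=225, r--
l=0 r=10: |-4|<=|14| out[10]=196, r--
l=0 r=9: |-4|<=|12| out[9]=144, r--
l=0 r=8: |-4|<=|11| out[8]=121, r--
l=0 r=7: |-4|<=|8| out[7]=64, r--
l=0 r=6: |-4|<=|7| out[6]=49, r--
l=0 r=5: |-4|<=|6| out[5]=36, r--
l=0 r=4: |-4|>|3| out[4]=16, l++
l=1 r=4: |0|<=|3| out[3]=9, r--
l=1 r=3: |0|<=|2| out[2]=4, r--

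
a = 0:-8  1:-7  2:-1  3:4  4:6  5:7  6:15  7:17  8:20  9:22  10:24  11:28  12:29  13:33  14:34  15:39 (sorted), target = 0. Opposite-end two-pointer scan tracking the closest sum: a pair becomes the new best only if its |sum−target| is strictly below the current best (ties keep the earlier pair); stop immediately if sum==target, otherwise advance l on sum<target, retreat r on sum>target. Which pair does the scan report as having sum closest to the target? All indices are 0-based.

l=0 r=15: -8+39=31 d=31 *, r--
l=0 r=14: -8+34=26 d=26 *, r--
l=0 r=13: -8+33=25 d=25 *, r--
l=0 r=12: -8+29=21 d=21 *, r--
l=0 r=11: -8+28=20 d=20 *, r--
l=0 r=10: -8+24=16 d=16 *, r--
l=0 r=9: -8+22=14 d=14 *, r--
l=0 r=8: -8+20=12 d=12 *, r--
l=0 r=7: -8+17=9 d=9 *, r--
l=0 r=6: -8+15=7 d=7 *, r--
l=0 r=5: -8+7=-1 d=1 *, l++
l=1 r=5: -7+7=0 d=0 *, stop

pair (-7, 7) with sum 0 (|Δ|=0)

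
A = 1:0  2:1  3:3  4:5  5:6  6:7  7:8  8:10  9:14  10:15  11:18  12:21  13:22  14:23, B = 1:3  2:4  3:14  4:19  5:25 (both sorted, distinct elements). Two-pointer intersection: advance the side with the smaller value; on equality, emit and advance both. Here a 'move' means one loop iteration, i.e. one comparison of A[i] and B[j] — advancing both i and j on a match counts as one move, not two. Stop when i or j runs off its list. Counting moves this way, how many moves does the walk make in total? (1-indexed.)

16 moves

i=1 j=1: 0<3, i++
i=2 j=1: 1<3, i++
i=3 j=1: 3==3 emit, i++,j++
i=4 j=2: 5>4, j++
i=4 j=3: 5<14, i++
i=5 j=3: 6<14, i++
i=6 j=3: 7<14, i++
i=7 j=3: 8<14, i++
i=8 j=3: 10<14, i++
i=9 j=3: 14==14 emit, i++,j++
i=10 j=4: 15<19, i++
i=11 j=4: 18<19, i++
i=12 j=4: 21>19, j++
i=12 j=5: 21<25, i++
i=13 j=5: 22<25, i++
i=14 j=5: 23<25, i++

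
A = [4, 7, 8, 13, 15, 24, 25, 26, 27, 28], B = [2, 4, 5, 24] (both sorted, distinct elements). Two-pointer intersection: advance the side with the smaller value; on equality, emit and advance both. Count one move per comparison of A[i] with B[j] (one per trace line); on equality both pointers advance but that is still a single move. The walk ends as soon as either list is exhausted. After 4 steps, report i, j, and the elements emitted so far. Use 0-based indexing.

i=2, j=3, emitted=[4]

i=0 j=0: 4>2, j++
i=0 j=1: 4==4 emit, i++,j++
i=1 j=2: 7>5, j++
i=1 j=3: 7<24, i++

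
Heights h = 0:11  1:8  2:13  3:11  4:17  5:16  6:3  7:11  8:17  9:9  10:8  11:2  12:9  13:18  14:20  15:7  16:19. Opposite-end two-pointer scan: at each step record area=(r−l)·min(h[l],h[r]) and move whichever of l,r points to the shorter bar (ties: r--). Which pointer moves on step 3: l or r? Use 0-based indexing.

l=0 r=16: min(11,19)*16=176 best=176 *, l++
l=1 r=16: min(8,19)*15=120 best=176, l++
l=2 r=16: min(13,19)*14=182 best=182 *, l++

l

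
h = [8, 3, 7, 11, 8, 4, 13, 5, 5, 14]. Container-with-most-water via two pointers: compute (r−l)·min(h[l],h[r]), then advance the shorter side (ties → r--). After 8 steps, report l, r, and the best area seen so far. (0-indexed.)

l=8, r=9, best area=72

l=0 r=9: min(8,14)*9=72 best=72 *, l++
l=1 r=9: min(3,14)*8=24 best=72, l++
l=2 r=9: min(7,14)*7=49 best=72, l++
l=3 r=9: min(11,14)*6=66 best=72, l++
l=4 r=9: min(8,14)*5=40 best=72, l++
l=5 r=9: min(4,14)*4=16 best=72, l++
l=6 r=9: min(13,14)*3=39 best=72, l++
l=7 r=9: min(5,14)*2=10 best=72, l++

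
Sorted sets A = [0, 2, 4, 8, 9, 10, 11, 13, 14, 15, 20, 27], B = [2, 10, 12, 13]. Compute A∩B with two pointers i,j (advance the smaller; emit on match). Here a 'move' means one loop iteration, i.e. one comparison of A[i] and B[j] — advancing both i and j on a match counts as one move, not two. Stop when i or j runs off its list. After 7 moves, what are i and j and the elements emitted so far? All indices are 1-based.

i=1 j=1: 0<2, i++
i=2 j=1: 2==2 emit, i++,j++
i=3 j=2: 4<10, i++
i=4 j=2: 8<10, i++
i=5 j=2: 9<10, i++
i=6 j=2: 10==10 emit, i++,j++
i=7 j=3: 11<12, i++

i=8, j=3, emitted=[2, 10]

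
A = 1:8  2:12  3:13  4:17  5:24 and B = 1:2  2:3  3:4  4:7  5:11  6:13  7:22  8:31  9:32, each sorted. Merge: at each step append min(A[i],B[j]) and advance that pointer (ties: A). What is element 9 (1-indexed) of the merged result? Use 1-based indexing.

i=1 j=1: A[i]=8>B[j]=2 take 2, j++
i=1 j=2: A[i]=8>B[j]=3 take 3, j++
i=1 j=3: A[i]=8>B[j]=4 take 4, j++
i=1 j=4: A[i]=8>B[j]=7 take 7, j++
i=1 j=5: A[i]=8<=B[j]=11 take 8, i++
i=2 j=5: A[i]=12>B[j]=11 take 11, j++
i=2 j=6: A[i]=12<=B[j]=13 take 12, i++
i=3 j=6: A[i]=13<=B[j]=13 take 13, i++
i=4 j=6: A[i]=17>B[j]=13 take 13, j++
i=4 j=7: A[i]=17<=B[j]=22 take 17, i++
i=5 j=7: A[i]=24>B[j]=22 take 22, j++
i=5 j=8: A[i]=24<=B[j]=31 take 24, i++
i=6 j=8: A done, take B[j]=31, j++
i=6 j=9: A done, take B[j]=32, j++

merged[9] = 13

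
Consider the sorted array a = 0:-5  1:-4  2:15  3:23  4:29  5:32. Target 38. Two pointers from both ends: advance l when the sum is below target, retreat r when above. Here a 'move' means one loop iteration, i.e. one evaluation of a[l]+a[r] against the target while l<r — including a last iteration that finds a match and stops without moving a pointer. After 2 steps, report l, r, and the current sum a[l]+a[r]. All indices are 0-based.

l=0 r=5: -5+32=27 <38, l++
l=1 r=5: -4+32=28 <38, l++

l=2, r=5, sum=47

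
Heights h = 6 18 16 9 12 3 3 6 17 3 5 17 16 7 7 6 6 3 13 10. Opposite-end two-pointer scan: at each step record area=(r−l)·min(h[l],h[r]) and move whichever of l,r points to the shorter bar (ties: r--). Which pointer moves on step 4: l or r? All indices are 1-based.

[1,20] min(6,10)*19=114 best=114 * → l++
[2,20] min(18,10)*18=180 best=180 * → r--
[2,19] min(18,13)*17=221 best=221 * → r--
[2,18] min(18,3)*16=48 best=221 → r--

r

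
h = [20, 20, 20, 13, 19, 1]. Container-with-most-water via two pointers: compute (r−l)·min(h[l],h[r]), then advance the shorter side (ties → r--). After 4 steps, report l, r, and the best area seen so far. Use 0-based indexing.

l=0 r=5: min(20,1)*5=5 best=5 *, r--
l=0 r=4: min(20,19)*4=76 best=76 *, r--
l=0 r=3: min(20,13)*3=39 best=76, r--
l=0 r=2: min(20,20)*2=40 best=76, r--

l=0, r=1, best area=76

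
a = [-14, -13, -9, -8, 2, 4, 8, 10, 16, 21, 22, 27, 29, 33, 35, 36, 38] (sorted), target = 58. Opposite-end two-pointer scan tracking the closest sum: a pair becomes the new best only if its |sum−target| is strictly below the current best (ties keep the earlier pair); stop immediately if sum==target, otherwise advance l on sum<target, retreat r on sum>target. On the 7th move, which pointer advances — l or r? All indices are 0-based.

l

l=0 r=16: -14+38=24 d=34 *, l++
l=1 r=16: -13+38=25 d=33 *, l++
l=2 r=16: -9+38=29 d=29 *, l++
l=3 r=16: -8+38=30 d=28 *, l++
l=4 r=16: 2+38=40 d=18 *, l++
l=5 r=16: 4+38=42 d=16 *, l++
l=6 r=16: 8+38=46 d=12 *, l++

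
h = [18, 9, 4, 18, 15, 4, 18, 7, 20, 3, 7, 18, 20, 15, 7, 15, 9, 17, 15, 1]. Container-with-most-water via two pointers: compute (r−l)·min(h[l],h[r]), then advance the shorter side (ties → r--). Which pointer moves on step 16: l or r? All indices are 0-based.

r

[0,19] min(18,1)*19=19 best=19 * → r--
[0,18] min(18,15)*18=270 best=270 * → r--
[0,17] min(18,17)*17=289 best=289 * → r--
[0,16] min(18,9)*16=144 best=289 → r--
[0,15] min(18,15)*15=225 best=289 → r--
[0,14] min(18,7)*14=98 best=289 → r--
[0,13] min(18,15)*13=195 best=289 → r--
[0,12] min(18,20)*12=216 best=289 → l++
[1,12] min(9,20)*11=99 best=289 → l++
[2,12] min(4,20)*10=40 best=289 → l++
[3,12] min(18,20)*9=162 best=289 → l++
[4,12] min(15,20)*8=120 best=289 → l++
[5,12] min(4,20)*7=28 best=289 → l++
[6,12] min(18,20)*6=108 best=289 → l++
[7,12] min(7,20)*5=35 best=289 → l++
[8,12] min(20,20)*4=80 best=289 → r--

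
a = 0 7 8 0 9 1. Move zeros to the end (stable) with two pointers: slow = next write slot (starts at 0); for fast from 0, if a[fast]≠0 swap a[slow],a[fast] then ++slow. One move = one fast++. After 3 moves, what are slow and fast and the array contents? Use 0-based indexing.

(s=0,f=0) a[fast]=0 → fast++
(s=0,f=1) a[fast]=7≠0 swap→a[0]=7 → slow++,fast++
(s=1,f=2) a[fast]=8≠0 swap→a[1]=8 → slow++,fast++

slow=2, fast=3, a=[7, 8, 0, 0, 9, 1]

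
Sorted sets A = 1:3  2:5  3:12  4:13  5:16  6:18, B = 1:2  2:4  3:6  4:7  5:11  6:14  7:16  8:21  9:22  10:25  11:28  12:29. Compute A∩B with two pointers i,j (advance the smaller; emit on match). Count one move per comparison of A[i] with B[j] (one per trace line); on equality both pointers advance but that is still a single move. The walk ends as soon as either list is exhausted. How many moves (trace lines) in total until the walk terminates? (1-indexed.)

12 moves

i=1 j=1: 3>2, j++
i=1 j=2: 3<4, i++
i=2 j=2: 5>4, j++
i=2 j=3: 5<6, i++
i=3 j=3: 12>6, j++
i=3 j=4: 12>7, j++
i=3 j=5: 12>11, j++
i=3 j=6: 12<14, i++
i=4 j=6: 13<14, i++
i=5 j=6: 16>14, j++
i=5 j=7: 16==16 emit, i++,j++
i=6 j=8: 18<21, i++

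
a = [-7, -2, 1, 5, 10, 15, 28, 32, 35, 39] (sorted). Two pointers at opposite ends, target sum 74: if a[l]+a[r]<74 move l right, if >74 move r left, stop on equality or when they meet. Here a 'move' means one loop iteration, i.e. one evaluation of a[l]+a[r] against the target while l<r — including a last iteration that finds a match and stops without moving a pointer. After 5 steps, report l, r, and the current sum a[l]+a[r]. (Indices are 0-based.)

l=5, r=9, sum=54

[0,9] -7+39=32 <74 → l++
[1,9] -2+39=37 <74 → l++
[2,9] 1+39=40 <74 → l++
[3,9] 5+39=44 <74 → l++
[4,9] 10+39=49 <74 → l++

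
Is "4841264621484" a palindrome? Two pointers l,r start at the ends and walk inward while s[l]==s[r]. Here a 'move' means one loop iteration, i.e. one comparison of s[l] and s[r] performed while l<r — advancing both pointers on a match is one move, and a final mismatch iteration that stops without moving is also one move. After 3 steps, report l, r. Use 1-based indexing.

l=4, r=10

[1,13] '4'=='4' → l++,r--
[2,12] '8'=='8' → l++,r--
[3,11] '4'=='4' → l++,r--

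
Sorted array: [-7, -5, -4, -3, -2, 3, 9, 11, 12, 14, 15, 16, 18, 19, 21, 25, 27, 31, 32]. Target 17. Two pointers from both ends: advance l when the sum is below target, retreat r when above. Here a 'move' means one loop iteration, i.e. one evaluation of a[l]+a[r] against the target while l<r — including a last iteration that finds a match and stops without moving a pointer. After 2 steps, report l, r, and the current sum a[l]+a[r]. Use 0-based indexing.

l=0, r=16, sum=20

[0,18] -7+32=25 >17 → r--
[0,17] -7+31=24 >17 → r--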